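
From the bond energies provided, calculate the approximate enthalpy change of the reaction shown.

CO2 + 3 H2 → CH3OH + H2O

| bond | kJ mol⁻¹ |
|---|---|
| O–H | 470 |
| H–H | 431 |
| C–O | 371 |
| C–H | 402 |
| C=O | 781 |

ΔH ≈ −132 kJ

Bonds broken (reactants):
  C=O: 2 × 781 = 1562
  H–H: 3 × 431 = 1293
  Σ(broken) = 2855 kJ
Bonds formed (products):
  C–H: 3 × 402 = 1206
  C–O: 1 × 371 = 371
  O–H: 3 × 470 = 1410
  Σ(formed) = 2987 kJ
ΔH = Σ(broken) − Σ(formed) = 2855 − 2987 = −132 kJ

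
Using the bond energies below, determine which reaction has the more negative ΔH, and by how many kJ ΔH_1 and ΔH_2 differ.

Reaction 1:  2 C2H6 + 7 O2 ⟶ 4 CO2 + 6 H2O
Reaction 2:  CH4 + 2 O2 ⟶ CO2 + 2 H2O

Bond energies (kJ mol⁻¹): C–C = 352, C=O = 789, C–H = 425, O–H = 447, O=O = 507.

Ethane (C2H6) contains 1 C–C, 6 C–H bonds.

Reaction 1, by 1671 kJ

Reaction 1:
  Bonds broken (reactants):
    C–C: 2 × 352 = 704
    C–H: 12 × 425 = 5100
    O=O: 7 × 507 = 3549
    Σ(broken) = 9353 kJ
  Bonds formed (products):
    C=O: 8 × 789 = 6312
    O–H: 12 × 447 = 5364
    Σ(formed) = 11676 kJ
  ΔH_1 = 9353 − 11676 = −2323 kJ
Reaction 2:
  Bonds broken (reactants):
    C–H: 4 × 425 = 1700
    O=O: 2 × 507 = 1014
    Σ(broken) = 2714 kJ
  Bonds formed (products):
    C=O: 2 × 789 = 1578
    O–H: 4 × 447 = 1788
    Σ(formed) = 3366 kJ
  ΔH_2 = 2714 − 3366 = −652 kJ
ΔH_1 − ΔH_2 = −1671 kJ, so reaction 1 has the more negative ΔH; |ΔH_1 − ΔH_2| = 1671 kJ.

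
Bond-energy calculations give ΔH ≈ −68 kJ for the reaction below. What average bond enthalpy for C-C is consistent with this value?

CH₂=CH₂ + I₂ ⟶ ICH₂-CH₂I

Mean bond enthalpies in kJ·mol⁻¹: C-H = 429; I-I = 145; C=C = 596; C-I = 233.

D(C-C) ≈ 343 kJ/mol

Let D be the C-C bond energy.
Σ(broken) = 4×429 + 1×596 + 1×145 = 2457
Σ(formed) = 1×D + 4×429 + 2×233 = 2182 + D
ΔH = Σ(broken) − Σ(formed) = (2457) − (2182 + D) = +275 − D
Setting this equal to −68 kJ gives D = 343 kJ/mol.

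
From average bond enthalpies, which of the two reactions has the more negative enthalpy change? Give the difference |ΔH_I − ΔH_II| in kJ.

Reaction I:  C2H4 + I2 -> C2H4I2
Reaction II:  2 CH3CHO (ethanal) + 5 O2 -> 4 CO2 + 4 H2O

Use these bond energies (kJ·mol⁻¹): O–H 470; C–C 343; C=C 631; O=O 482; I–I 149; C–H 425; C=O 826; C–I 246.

Reaction II, by 2165 kJ

Reaction I:
  Bonds broken (reactants):
    C–H: 4 × 425 = 1700
    C=C: 1 × 631 = 631
    I–I: 1 × 149 = 149
    Σ(broken) = 2480 kJ
  Bonds formed (products):
    C–C: 1 × 343 = 343
    C–H: 4 × 425 = 1700
    C–I: 2 × 246 = 492
    Σ(formed) = 2535 kJ
  ΔH_I = 2480 − 2535 = −55 kJ
Reaction II:
  Bonds broken (reactants):
    C–C: 2 × 343 = 686
    C–H: 8 × 425 = 3400
    C=O: 2 × 826 = 1652
    O=O: 5 × 482 = 2410
    Σ(broken) = 8148 kJ
  Bonds formed (products):
    C=O: 8 × 826 = 6608
    O–H: 8 × 470 = 3760
    Σ(formed) = 10368 kJ
  ΔH_II = 8148 − 10368 = −2220 kJ
ΔH_I − ΔH_II = +2165 kJ, so reaction II has the more negative ΔH; |ΔH_I − ΔH_II| = 2165 kJ.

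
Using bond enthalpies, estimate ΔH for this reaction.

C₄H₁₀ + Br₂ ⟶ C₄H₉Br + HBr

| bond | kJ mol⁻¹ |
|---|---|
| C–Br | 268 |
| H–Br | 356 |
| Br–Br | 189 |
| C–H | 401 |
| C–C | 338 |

Bonds broken (reactants):
  Br–Br: 1 × 189 = 189
  C–C: 3 × 338 = 1014
  C–H: 10 × 401 = 4010
  Σ(broken) = 5213 kJ
Bonds formed (products):
  C–Br: 1 × 268 = 268
  C–C: 3 × 338 = 1014
  C–H: 9 × 401 = 3609
  H–Br: 1 × 356 = 356
  Σ(formed) = 5247 kJ
ΔH = Σ(broken) − Σ(formed) = 5213 − 5247 = −34 kJ

ΔH ≈ −34 kJ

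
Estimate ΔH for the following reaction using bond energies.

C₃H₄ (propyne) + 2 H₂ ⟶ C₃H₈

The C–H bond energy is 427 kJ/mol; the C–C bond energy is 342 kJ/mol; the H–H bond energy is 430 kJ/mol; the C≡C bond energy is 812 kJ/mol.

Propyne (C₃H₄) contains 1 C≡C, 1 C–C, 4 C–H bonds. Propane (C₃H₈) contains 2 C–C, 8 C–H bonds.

Bonds broken (reactants):
  C≡C: 1 × 812 = 812
  C–C: 1 × 342 = 342
  C–H: 4 × 427 = 1708
  H–H: 2 × 430 = 860
  Σ(broken) = 3722 kJ
Bonds formed (products):
  C–C: 2 × 342 = 684
  C–H: 8 × 427 = 3416
  Σ(formed) = 4100 kJ
ΔH = Σ(broken) − Σ(formed) = 3722 − 4100 = −378 kJ

ΔH ≈ −378 kJ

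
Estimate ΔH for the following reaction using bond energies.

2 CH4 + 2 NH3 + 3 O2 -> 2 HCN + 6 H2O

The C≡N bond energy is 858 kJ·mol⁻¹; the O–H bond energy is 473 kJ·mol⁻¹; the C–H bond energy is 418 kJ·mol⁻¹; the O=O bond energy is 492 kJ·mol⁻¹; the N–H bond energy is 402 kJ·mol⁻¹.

Bonds broken (reactants):
  C–H: 8 × 418 = 3344
  N–H: 6 × 402 = 2412
  O=O: 3 × 492 = 1476
  Σ(broken) = 7232 kJ
Bonds formed (products):
  C≡N: 2 × 858 = 1716
  C–H: 2 × 418 = 836
  O–H: 12 × 473 = 5676
  Σ(formed) = 8228 kJ
ΔH = Σ(broken) − Σ(formed) = 7232 − 8228 = −996 kJ

ΔH ≈ −996 kJ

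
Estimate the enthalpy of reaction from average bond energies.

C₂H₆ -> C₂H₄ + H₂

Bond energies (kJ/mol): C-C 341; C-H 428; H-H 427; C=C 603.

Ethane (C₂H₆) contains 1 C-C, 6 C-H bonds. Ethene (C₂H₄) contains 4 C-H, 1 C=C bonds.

Bonds broken (reactants):
  C-C: 1 × 341 = 341
  C-H: 6 × 428 = 2568
  Σ(broken) = 2909 kJ
Bonds formed (products):
  C-H: 4 × 428 = 1712
  C=C: 1 × 603 = 603
  H-H: 1 × 427 = 427
  Σ(formed) = 2742 kJ
ΔH = Σ(broken) − Σ(formed) = 2909 − 2742 = +167 kJ

ΔH ≈ +167 kJ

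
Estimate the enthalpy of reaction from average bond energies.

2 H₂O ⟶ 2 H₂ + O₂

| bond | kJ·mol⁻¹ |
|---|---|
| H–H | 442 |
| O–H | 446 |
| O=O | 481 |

Bonds broken (reactants):
  O–H: 4 × 446 = 1784
  Σ(broken) = 1784 kJ
Bonds formed (products):
  H–H: 2 × 442 = 884
  O=O: 1 × 481 = 481
  Σ(formed) = 1365 kJ
ΔH = Σ(broken) − Σ(formed) = 1784 − 1365 = +419 kJ

ΔH ≈ +419 kJ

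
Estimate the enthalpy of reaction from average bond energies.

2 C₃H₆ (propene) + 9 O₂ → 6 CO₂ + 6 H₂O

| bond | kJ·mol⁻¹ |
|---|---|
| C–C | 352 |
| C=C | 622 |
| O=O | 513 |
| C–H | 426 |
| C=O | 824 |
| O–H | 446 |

ΔH ≈ −3563 kJ

Bonds broken (reactants):
  C–C: 2 × 352 = 704
  C–H: 12 × 426 = 5112
  C=C: 2 × 622 = 1244
  O=O: 9 × 513 = 4617
  Σ(broken) = 11677 kJ
Bonds formed (products):
  C=O: 12 × 824 = 9888
  O–H: 12 × 446 = 5352
  Σ(formed) = 15240 kJ
ΔH = Σ(broken) − Σ(formed) = 11677 − 15240 = −3563 kJ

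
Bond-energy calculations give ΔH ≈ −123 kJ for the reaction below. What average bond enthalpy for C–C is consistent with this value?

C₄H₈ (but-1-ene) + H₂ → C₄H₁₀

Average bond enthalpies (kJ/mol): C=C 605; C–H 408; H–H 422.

Let D be the C–C bond energy.
Σ(broken) = 2×D + 8×408 + 1×605 + 1×422 = 4291 + 2D
Σ(formed) = 3×D + 10×408 = 4080 + 3D
ΔH = Σ(broken) − Σ(formed) = (4291 + 2D) − (4080 + 3D) = +211 − D
Setting this equal to −123 kJ gives D = 334 kJ/mol.

D(C–C) ≈ 334 kJ/mol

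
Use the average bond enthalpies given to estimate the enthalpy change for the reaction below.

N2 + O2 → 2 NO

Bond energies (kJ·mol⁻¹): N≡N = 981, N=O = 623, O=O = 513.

ΔH ≈ +248 kJ

Bonds broken (reactants):
  N≡N: 1 × 981 = 981
  O=O: 1 × 513 = 513
  Σ(broken) = 1494 kJ
Bonds formed (products):
  N=O: 2 × 623 = 1246
  Σ(formed) = 1246 kJ
ΔH = Σ(broken) − Σ(formed) = 1494 − 1246 = +248 kJ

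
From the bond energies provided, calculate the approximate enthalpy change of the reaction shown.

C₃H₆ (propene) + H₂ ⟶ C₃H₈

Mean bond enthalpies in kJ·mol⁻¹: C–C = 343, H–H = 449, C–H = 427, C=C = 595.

ΔH ≈ −153 kJ

Bonds broken (reactants):
  C–C: 1 × 343 = 343
  C–H: 6 × 427 = 2562
  C=C: 1 × 595 = 595
  H–H: 1 × 449 = 449
  Σ(broken) = 3949 kJ
Bonds formed (products):
  C–C: 2 × 343 = 686
  C–H: 8 × 427 = 3416
  Σ(formed) = 4102 kJ
ΔH = Σ(broken) − Σ(formed) = 3949 − 4102 = −153 kJ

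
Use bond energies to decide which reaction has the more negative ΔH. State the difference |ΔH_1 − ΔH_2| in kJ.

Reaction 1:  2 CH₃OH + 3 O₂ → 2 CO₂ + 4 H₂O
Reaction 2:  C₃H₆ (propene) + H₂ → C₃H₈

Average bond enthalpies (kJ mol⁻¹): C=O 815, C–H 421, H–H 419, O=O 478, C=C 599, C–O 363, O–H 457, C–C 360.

Reaction 1, by 1132 kJ

Reaction 1:
  Bonds broken (reactants):
    C–H: 6 × 421 = 2526
    C–O: 2 × 363 = 726
    O–H: 2 × 457 = 914
    O=O: 3 × 478 = 1434
    Σ(broken) = 5600 kJ
  Bonds formed (products):
    C=O: 4 × 815 = 3260
    O–H: 8 × 457 = 3656
    Σ(formed) = 6916 kJ
  ΔH_1 = 5600 − 6916 = −1316 kJ
Reaction 2:
  Bonds broken (reactants):
    C–C: 1 × 360 = 360
    C–H: 6 × 421 = 2526
    C=C: 1 × 599 = 599
    H–H: 1 × 419 = 419
    Σ(broken) = 3904 kJ
  Bonds formed (products):
    C–C: 2 × 360 = 720
    C–H: 8 × 421 = 3368
    Σ(formed) = 4088 kJ
  ΔH_2 = 3904 − 4088 = −184 kJ
ΔH_1 − ΔH_2 = −1132 kJ, so reaction 1 has the more negative ΔH; |ΔH_1 − ΔH_2| = 1132 kJ.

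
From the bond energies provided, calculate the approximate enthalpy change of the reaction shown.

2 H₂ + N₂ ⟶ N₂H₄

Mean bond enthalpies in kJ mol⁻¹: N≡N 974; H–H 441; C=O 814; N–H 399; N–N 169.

ΔH ≈ +91 kJ

Bonds broken (reactants):
  H–H: 2 × 441 = 882
  N≡N: 1 × 974 = 974
  Σ(broken) = 1856 kJ
Bonds formed (products):
  N–H: 4 × 399 = 1596
  N–N: 1 × 169 = 169
  Σ(formed) = 1765 kJ
ΔH = Σ(broken) − Σ(formed) = 1856 − 1765 = +91 kJ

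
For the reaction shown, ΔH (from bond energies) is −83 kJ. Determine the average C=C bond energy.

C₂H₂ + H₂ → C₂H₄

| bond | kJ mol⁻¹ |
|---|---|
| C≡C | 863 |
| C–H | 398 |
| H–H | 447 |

Let D be the C=C bond energy.
Σ(broken) = 1×863 + 2×398 + 1×447 = 2106
Σ(formed) = 4×398 + 1×D = 1592 + D
ΔH = Σ(broken) − Σ(formed) = (2106) − (1592 + D) = +514 − D
Setting this equal to −83 kJ gives D = 597 kJ/mol.

D(C=C) ≈ 597 kJ/mol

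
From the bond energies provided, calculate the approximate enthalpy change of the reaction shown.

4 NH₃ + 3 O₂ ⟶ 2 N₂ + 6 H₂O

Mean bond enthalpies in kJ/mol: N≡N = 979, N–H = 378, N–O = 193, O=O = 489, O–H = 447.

ΔH ≈ −1319 kJ

Bonds broken (reactants):
  N–H: 12 × 378 = 4536
  O=O: 3 × 489 = 1467
  Σ(broken) = 6003 kJ
Bonds formed (products):
  N≡N: 2 × 979 = 1958
  O–H: 12 × 447 = 5364
  Σ(formed) = 7322 kJ
ΔH = Σ(broken) − Σ(formed) = 6003 − 7322 = −1319 kJ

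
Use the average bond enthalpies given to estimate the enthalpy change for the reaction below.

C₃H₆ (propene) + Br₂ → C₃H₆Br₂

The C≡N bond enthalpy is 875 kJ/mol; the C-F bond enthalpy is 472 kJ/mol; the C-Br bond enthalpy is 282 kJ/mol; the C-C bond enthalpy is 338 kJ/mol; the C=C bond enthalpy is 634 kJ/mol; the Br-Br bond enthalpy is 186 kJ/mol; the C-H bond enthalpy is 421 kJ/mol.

ΔH ≈ −82 kJ

Bonds broken (reactants):
  Br-Br: 1 × 186 = 186
  C-C: 1 × 338 = 338
  C-H: 6 × 421 = 2526
  C=C: 1 × 634 = 634
  Σ(broken) = 3684 kJ
Bonds formed (products):
  C-Br: 2 × 282 = 564
  C-C: 2 × 338 = 676
  C-H: 6 × 421 = 2526
  Σ(formed) = 3766 kJ
ΔH = Σ(broken) − Σ(formed) = 3684 − 3766 = −82 kJ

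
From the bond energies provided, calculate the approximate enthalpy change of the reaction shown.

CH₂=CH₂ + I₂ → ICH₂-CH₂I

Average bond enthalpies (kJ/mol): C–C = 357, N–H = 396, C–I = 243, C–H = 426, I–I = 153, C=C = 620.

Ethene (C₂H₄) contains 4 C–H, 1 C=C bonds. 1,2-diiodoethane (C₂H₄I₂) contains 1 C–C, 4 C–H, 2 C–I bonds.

Bonds broken (reactants):
  C–H: 4 × 426 = 1704
  C=C: 1 × 620 = 620
  I–I: 1 × 153 = 153
  Σ(broken) = 2477 kJ
Bonds formed (products):
  C–C: 1 × 357 = 357
  C–H: 4 × 426 = 1704
  C–I: 2 × 243 = 486
  Σ(formed) = 2547 kJ
ΔH = Σ(broken) − Σ(formed) = 2477 − 2547 = −70 kJ

ΔH ≈ −70 kJ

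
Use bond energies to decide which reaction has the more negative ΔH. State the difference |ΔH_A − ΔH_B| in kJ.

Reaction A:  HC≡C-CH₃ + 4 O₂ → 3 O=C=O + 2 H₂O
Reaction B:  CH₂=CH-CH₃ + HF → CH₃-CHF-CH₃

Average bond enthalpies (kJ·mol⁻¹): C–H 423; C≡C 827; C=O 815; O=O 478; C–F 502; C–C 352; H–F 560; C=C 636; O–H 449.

Reaction A, by 1822 kJ

Reaction A:
  Bonds broken (reactants):
    C≡C: 1 × 827 = 827
    C–C: 1 × 352 = 352
    C–H: 4 × 423 = 1692
    O=O: 4 × 478 = 1912
    Σ(broken) = 4783 kJ
  Bonds formed (products):
    C=O: 6 × 815 = 4890
    O–H: 4 × 449 = 1796
    Σ(formed) = 6686 kJ
  ΔH_A = 4783 − 6686 = −1903 kJ
Reaction B:
  Bonds broken (reactants):
    C–C: 1 × 352 = 352
    C–H: 6 × 423 = 2538
    C=C: 1 × 636 = 636
    H–F: 1 × 560 = 560
    Σ(broken) = 4086 kJ
  Bonds formed (products):
    C–C: 2 × 352 = 704
    C–F: 1 × 502 = 502
    C–H: 7 × 423 = 2961
    Σ(formed) = 4167 kJ
  ΔH_B = 4086 − 4167 = −81 kJ
ΔH_A − ΔH_B = −1822 kJ, so reaction A has the more negative ΔH; |ΔH_A − ΔH_B| = 1822 kJ.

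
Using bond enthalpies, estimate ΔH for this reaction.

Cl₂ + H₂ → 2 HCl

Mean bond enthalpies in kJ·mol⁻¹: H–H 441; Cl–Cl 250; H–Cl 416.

Bonds broken (reactants):
  Cl–Cl: 1 × 250 = 250
  H–H: 1 × 441 = 441
  Σ(broken) = 691 kJ
Bonds formed (products):
  H–Cl: 2 × 416 = 832
  Σ(formed) = 832 kJ
ΔH = Σ(broken) − Σ(formed) = 691 − 832 = −141 kJ

ΔH ≈ −141 kJ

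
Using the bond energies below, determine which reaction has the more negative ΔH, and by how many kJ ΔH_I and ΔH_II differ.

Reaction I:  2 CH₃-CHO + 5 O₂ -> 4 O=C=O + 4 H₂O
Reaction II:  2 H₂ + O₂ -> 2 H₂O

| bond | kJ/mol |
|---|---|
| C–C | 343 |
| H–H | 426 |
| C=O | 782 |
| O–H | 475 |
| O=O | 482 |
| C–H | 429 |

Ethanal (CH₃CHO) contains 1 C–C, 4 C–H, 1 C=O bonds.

Reaction I:
  Bonds broken (reactants):
    C–C: 2 × 343 = 686
    C–H: 8 × 429 = 3432
    C=O: 2 × 782 = 1564
    O=O: 5 × 482 = 2410
    Σ(broken) = 8092 kJ
  Bonds formed (products):
    C=O: 8 × 782 = 6256
    O–H: 8 × 475 = 3800
    Σ(formed) = 10056 kJ
  ΔH_I = 8092 − 10056 = −1964 kJ
Reaction II:
  Bonds broken (reactants):
    H–H: 2 × 426 = 852
    O=O: 1 × 482 = 482
    Σ(broken) = 1334 kJ
  Bonds formed (products):
    O–H: 4 × 475 = 1900
    Σ(formed) = 1900 kJ
  ΔH_II = 1334 − 1900 = −566 kJ
ΔH_I − ΔH_II = −1398 kJ, so reaction I has the more negative ΔH; |ΔH_I − ΔH_II| = 1398 kJ.

Reaction I, by 1398 kJ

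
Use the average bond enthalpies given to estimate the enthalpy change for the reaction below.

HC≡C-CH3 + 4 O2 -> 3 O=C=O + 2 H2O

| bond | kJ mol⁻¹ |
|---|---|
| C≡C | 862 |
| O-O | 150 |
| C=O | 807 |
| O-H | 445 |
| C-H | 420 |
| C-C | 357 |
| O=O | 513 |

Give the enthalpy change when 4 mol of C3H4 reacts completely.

ΔH = −6684 kJ

Bonds broken (reactants):
  C≡C: 1 × 862 = 862
  C-C: 1 × 357 = 357
  C-H: 4 × 420 = 1680
  O=O: 4 × 513 = 2052
  Σ(broken) = 4951 kJ
Bonds formed (products):
  C=O: 6 × 807 = 4842
  O-H: 4 × 445 = 1780
  Σ(formed) = 6622 kJ
ΔH = Σ(broken) − Σ(formed) = 4951 − 6622 = −1671 kJ
For 4× the reaction as written: 4 × (−1671) = −6684 kJ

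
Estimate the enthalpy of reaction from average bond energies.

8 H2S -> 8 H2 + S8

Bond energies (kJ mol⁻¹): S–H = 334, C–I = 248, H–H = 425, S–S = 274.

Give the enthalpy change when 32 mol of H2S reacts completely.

ΔH = −992 kJ

Bonds broken (reactants):
  S–H: 16 × 334 = 5344
  Σ(broken) = 5344 kJ
Bonds formed (products):
  H–H: 8 × 425 = 3400
  S–S: 8 × 274 = 2192
  Σ(formed) = 5592 kJ
ΔH = Σ(broken) − Σ(formed) = 5344 − 5592 = −248 kJ
For 4× the reaction as written: 4 × (−248) = −992 kJ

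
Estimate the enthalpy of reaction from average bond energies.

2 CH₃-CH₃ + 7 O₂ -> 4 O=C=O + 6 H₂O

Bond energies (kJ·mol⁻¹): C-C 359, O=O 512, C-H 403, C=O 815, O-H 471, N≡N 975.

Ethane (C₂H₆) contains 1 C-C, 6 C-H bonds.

Bonds broken (reactants):
  C-C: 2 × 359 = 718
  C-H: 12 × 403 = 4836
  O=O: 7 × 512 = 3584
  Σ(broken) = 9138 kJ
Bonds formed (products):
  C=O: 8 × 815 = 6520
  O-H: 12 × 471 = 5652
  Σ(formed) = 12172 kJ
ΔH = Σ(broken) − Σ(formed) = 9138 − 12172 = −3034 kJ

ΔH ≈ −3034 kJ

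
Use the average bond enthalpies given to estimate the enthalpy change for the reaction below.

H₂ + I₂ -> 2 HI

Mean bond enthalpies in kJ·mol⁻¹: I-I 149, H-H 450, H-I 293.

ΔH ≈ +13 kJ

Bonds broken (reactants):
  H-H: 1 × 450 = 450
  I-I: 1 × 149 = 149
  Σ(broken) = 599 kJ
Bonds formed (products):
  H-I: 2 × 293 = 586
  Σ(formed) = 586 kJ
ΔH = Σ(broken) − Σ(formed) = 599 − 586 = +13 kJ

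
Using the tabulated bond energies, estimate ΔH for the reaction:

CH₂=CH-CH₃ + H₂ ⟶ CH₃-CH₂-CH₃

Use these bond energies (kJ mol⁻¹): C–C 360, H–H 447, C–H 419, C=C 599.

ΔH ≈ −152 kJ

Bonds broken (reactants):
  C–C: 1 × 360 = 360
  C–H: 6 × 419 = 2514
  C=C: 1 × 599 = 599
  H–H: 1 × 447 = 447
  Σ(broken) = 3920 kJ
Bonds formed (products):
  C–C: 2 × 360 = 720
  C–H: 8 × 419 = 3352
  Σ(formed) = 4072 kJ
ΔH = Σ(broken) − Σ(formed) = 3920 − 4072 = −152 kJ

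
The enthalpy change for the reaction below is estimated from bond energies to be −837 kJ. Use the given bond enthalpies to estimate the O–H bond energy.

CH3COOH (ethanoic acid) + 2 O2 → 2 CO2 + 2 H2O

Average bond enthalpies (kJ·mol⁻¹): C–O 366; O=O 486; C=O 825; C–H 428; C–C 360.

D(O–H) ≈ 448 kJ/mol

Let D be the O–H bond energy.
Σ(broken) = 1×360 + 3×428 + 1×366 + 1×825 + 1×D + 2×486 = 3807 + D
Σ(formed) = 4×825 + 4×D = 3300 + 4D
ΔH = Σ(broken) − Σ(formed) = (3807 + D) − (3300 + 4D) = +507 − 3D
Setting this equal to −837 kJ gives 3D = 1344, so D = 448 kJ/mol.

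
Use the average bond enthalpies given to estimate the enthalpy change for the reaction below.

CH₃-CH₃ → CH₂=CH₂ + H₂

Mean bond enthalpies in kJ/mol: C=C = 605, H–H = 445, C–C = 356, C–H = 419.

Bonds broken (reactants):
  C–C: 1 × 356 = 356
  C–H: 6 × 419 = 2514
  Σ(broken) = 2870 kJ
Bonds formed (products):
  C–H: 4 × 419 = 1676
  C=C: 1 × 605 = 605
  H–H: 1 × 445 = 445
  Σ(formed) = 2726 kJ
ΔH = Σ(broken) − Σ(formed) = 2870 − 2726 = +144 kJ

ΔH ≈ +144 kJ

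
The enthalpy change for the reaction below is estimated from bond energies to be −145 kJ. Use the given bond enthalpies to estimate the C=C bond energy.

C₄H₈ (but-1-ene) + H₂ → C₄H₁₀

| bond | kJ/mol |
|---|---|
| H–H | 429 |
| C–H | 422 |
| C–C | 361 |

D(C=C) ≈ 631 kJ/mol

Let D be the C=C bond energy.
Σ(broken) = 2×361 + 8×422 + 1×D + 1×429 = 4527 + D
Σ(formed) = 3×361 + 10×422 = 5303
ΔH = Σ(broken) − Σ(formed) = (4527 + D) − (5303) = −776 + D
Setting this equal to −145 kJ gives D = 631 kJ/mol.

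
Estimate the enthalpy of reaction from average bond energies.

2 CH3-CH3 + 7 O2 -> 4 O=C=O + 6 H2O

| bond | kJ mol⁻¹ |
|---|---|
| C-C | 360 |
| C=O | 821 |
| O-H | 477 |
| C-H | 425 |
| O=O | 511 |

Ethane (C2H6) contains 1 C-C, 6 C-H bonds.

ΔH ≈ −2895 kJ

Bonds broken (reactants):
  C-C: 2 × 360 = 720
  C-H: 12 × 425 = 5100
  O=O: 7 × 511 = 3577
  Σ(broken) = 9397 kJ
Bonds formed (products):
  C=O: 8 × 821 = 6568
  O-H: 12 × 477 = 5724
  Σ(formed) = 12292 kJ
ΔH = Σ(broken) − Σ(formed) = 9397 − 12292 = −2895 kJ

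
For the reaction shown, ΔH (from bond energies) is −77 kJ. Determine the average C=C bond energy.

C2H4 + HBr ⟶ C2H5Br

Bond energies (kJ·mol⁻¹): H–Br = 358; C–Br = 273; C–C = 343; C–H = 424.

Let D be the C=C bond energy.
Σ(broken) = 4×424 + 1×D + 1×358 = 2054 + D
Σ(formed) = 1×273 + 1×343 + 5×424 = 2736
ΔH = Σ(broken) − Σ(formed) = (2054 + D) − (2736) = −682 + D
Setting this equal to −77 kJ gives D = 605 kJ/mol.

D(C=C) ≈ 605 kJ/mol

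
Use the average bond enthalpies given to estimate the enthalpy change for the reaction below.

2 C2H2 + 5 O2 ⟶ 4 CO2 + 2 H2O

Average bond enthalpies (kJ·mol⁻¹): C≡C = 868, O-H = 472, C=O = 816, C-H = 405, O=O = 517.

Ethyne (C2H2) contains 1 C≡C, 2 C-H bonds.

ΔH ≈ −2475 kJ

Bonds broken (reactants):
  C≡C: 2 × 868 = 1736
  C-H: 4 × 405 = 1620
  O=O: 5 × 517 = 2585
  Σ(broken) = 5941 kJ
Bonds formed (products):
  C=O: 8 × 816 = 6528
  O-H: 4 × 472 = 1888
  Σ(formed) = 8416 kJ
ΔH = Σ(broken) − Σ(formed) = 5941 − 8416 = −2475 kJ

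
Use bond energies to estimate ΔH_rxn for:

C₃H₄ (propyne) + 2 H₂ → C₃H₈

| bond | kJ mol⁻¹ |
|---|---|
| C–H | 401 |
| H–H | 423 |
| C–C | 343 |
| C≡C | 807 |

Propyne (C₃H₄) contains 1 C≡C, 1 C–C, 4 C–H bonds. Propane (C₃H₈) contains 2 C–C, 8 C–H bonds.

Bonds broken (reactants):
  C≡C: 1 × 807 = 807
  C–C: 1 × 343 = 343
  C–H: 4 × 401 = 1604
  H–H: 2 × 423 = 846
  Σ(broken) = 3600 kJ
Bonds formed (products):
  C–C: 2 × 343 = 686
  C–H: 8 × 401 = 3208
  Σ(formed) = 3894 kJ
ΔH = Σ(broken) − Σ(formed) = 3600 − 3894 = −294 kJ

ΔH ≈ −294 kJ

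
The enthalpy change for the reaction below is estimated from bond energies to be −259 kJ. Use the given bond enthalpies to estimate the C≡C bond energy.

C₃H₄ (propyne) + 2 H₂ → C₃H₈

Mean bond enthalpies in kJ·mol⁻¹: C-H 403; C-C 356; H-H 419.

D(C≡C) ≈ 871 kJ/mol

Let D be the C≡C bond energy.
Σ(broken) = 1×D + 1×356 + 4×403 + 2×419 = 2806 + D
Σ(formed) = 2×356 + 8×403 = 3936
ΔH = Σ(broken) − Σ(formed) = (2806 + D) − (3936) = −1130 + D
Setting this equal to −259 kJ gives D = 871 kJ/mol.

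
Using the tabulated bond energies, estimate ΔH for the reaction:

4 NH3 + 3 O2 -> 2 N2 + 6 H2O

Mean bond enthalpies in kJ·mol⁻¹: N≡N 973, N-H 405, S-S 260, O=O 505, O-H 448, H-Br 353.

Bonds broken (reactants):
  N-H: 12 × 405 = 4860
  O=O: 3 × 505 = 1515
  Σ(broken) = 6375 kJ
Bonds formed (products):
  N≡N: 2 × 973 = 1946
  O-H: 12 × 448 = 5376
  Σ(formed) = 7322 kJ
ΔH = Σ(broken) − Σ(formed) = 6375 − 7322 = −947 kJ

ΔH ≈ −947 kJ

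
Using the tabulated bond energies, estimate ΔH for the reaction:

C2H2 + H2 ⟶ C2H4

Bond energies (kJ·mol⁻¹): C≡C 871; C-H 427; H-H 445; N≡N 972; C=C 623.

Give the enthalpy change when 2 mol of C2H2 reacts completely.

ΔH = −322 kJ

Bonds broken (reactants):
  C≡C: 1 × 871 = 871
  C-H: 2 × 427 = 854
  H-H: 1 × 445 = 445
  Σ(broken) = 2170 kJ
Bonds formed (products):
  C-H: 4 × 427 = 1708
  C=C: 1 × 623 = 623
  Σ(formed) = 2331 kJ
ΔH = Σ(broken) − Σ(formed) = 2170 − 2331 = −161 kJ
For 2× the reaction as written: 2 × (−161) = −322 kJ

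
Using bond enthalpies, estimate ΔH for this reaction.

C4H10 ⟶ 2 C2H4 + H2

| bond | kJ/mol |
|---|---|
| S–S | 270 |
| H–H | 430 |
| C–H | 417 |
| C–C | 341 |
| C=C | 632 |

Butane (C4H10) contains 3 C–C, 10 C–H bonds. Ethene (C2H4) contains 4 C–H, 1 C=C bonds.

Bonds broken (reactants):
  C–C: 3 × 341 = 1023
  C–H: 10 × 417 = 4170
  Σ(broken) = 5193 kJ
Bonds formed (products):
  C–H: 8 × 417 = 3336
  C=C: 2 × 632 = 1264
  H–H: 1 × 430 = 430
  Σ(formed) = 5030 kJ
ΔH = Σ(broken) − Σ(formed) = 5193 − 5030 = +163 kJ

ΔH ≈ +163 kJ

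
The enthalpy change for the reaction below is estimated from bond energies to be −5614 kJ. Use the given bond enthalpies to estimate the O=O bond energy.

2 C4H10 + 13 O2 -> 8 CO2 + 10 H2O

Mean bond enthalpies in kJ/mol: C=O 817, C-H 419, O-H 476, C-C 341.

Let D be the O=O bond energy.
Σ(broken) = 6×341 + 20×419 + 13×D = 10426 + 13D
Σ(formed) = 16×817 + 20×476 = 22592
ΔH = Σ(broken) − Σ(formed) = (10426 + 13D) − (22592) = −12166 + 13D
Setting this equal to −5614 kJ gives 13D = 6552, so D = 504 kJ/mol.

D(O=O) ≈ 504 kJ/mol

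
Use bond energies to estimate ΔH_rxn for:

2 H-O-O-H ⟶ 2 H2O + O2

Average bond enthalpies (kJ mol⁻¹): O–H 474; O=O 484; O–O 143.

ΔH ≈ −198 kJ

Bonds broken (reactants):
  O–H: 4 × 474 = 1896
  O–O: 2 × 143 = 286
  Σ(broken) = 2182 kJ
Bonds formed (products):
  O–H: 4 × 474 = 1896
  O=O: 1 × 484 = 484
  Σ(formed) = 2380 kJ
ΔH = Σ(broken) − Σ(formed) = 2182 − 2380 = −198 kJ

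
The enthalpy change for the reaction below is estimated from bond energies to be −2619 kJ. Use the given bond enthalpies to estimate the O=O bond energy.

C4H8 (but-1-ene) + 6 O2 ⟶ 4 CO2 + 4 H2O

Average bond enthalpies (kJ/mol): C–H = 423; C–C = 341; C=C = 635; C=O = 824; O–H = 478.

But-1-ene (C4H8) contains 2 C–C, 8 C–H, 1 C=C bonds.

Let D be the O=O bond energy.
Σ(broken) = 2×341 + 8×423 + 1×635 + 6×D = 4701 + 6D
Σ(formed) = 8×824 + 8×478 = 10416
ΔH = Σ(broken) − Σ(formed) = (4701 + 6D) − (10416) = −5715 + 6D
Setting this equal to −2619 kJ gives 6D = 3096, so D = 516 kJ/mol.

D(O=O) ≈ 516 kJ/mol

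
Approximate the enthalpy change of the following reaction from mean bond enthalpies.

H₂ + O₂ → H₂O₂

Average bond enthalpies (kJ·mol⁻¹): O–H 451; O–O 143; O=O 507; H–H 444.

Bonds broken (reactants):
  H–H: 1 × 444 = 444
  O=O: 1 × 507 = 507
  Σ(broken) = 951 kJ
Bonds formed (products):
  O–H: 2 × 451 = 902
  O–O: 1 × 143 = 143
  Σ(formed) = 1045 kJ
ΔH = Σ(broken) − Σ(formed) = 951 − 1045 = −94 kJ

ΔH ≈ −94 kJ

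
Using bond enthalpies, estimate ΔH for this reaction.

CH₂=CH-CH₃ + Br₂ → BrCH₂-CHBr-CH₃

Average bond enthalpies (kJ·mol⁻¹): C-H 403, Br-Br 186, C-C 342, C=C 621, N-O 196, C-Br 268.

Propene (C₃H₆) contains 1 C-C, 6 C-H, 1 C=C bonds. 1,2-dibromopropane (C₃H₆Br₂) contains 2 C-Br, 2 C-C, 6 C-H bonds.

ΔH ≈ −71 kJ

Bonds broken (reactants):
  Br-Br: 1 × 186 = 186
  C-C: 1 × 342 = 342
  C-H: 6 × 403 = 2418
  C=C: 1 × 621 = 621
  Σ(broken) = 3567 kJ
Bonds formed (products):
  C-Br: 2 × 268 = 536
  C-C: 2 × 342 = 684
  C-H: 6 × 403 = 2418
  Σ(formed) = 3638 kJ
ΔH = Σ(broken) − Σ(formed) = 3567 − 3638 = −71 kJ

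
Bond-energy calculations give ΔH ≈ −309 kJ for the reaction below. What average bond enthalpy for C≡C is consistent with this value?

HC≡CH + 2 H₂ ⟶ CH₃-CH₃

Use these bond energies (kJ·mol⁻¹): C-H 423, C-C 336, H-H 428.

Let D be the C≡C bond energy.
Σ(broken) = 1×D + 2×423 + 2×428 = 1702 + D
Σ(formed) = 1×336 + 6×423 = 2874
ΔH = Σ(broken) − Σ(formed) = (1702 + D) − (2874) = −1172 + D
Setting this equal to −309 kJ gives D = 863 kJ/mol.

D(C≡C) ≈ 863 kJ/mol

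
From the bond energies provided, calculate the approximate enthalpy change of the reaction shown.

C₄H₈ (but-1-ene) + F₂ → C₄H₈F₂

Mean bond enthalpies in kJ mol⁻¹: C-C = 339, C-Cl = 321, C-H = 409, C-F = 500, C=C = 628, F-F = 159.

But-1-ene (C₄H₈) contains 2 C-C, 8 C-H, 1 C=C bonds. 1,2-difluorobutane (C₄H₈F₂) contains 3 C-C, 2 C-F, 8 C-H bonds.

Bonds broken (reactants):
  C-C: 2 × 339 = 678
  C-H: 8 × 409 = 3272
  C=C: 1 × 628 = 628
  F-F: 1 × 159 = 159
  Σ(broken) = 4737 kJ
Bonds formed (products):
  C-C: 3 × 339 = 1017
  C-F: 2 × 500 = 1000
  C-H: 8 × 409 = 3272
  Σ(formed) = 5289 kJ
ΔH = Σ(broken) − Σ(formed) = 4737 − 5289 = −552 kJ

ΔH ≈ −552 kJ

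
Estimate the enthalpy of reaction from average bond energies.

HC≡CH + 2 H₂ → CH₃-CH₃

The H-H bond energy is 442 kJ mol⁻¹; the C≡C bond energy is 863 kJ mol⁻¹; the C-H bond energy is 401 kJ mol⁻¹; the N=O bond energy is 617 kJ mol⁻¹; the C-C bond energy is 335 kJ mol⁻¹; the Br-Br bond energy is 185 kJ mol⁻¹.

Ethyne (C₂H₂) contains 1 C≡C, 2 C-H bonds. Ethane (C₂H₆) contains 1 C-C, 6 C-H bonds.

Bonds broken (reactants):
  C≡C: 1 × 863 = 863
  C-H: 2 × 401 = 802
  H-H: 2 × 442 = 884
  Σ(broken) = 2549 kJ
Bonds formed (products):
  C-C: 1 × 335 = 335
  C-H: 6 × 401 = 2406
  Σ(formed) = 2741 kJ
ΔH = Σ(broken) − Σ(formed) = 2549 − 2741 = −192 kJ

ΔH ≈ −192 kJ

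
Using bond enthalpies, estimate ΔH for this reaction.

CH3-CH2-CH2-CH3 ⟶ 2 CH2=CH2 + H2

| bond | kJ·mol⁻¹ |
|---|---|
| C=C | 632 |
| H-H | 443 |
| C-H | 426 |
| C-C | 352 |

ΔH ≈ +201 kJ

Bonds broken (reactants):
  C-C: 3 × 352 = 1056
  C-H: 10 × 426 = 4260
  Σ(broken) = 5316 kJ
Bonds formed (products):
  C-H: 8 × 426 = 3408
  C=C: 2 × 632 = 1264
  H-H: 1 × 443 = 443
  Σ(formed) = 5115 kJ
ΔH = Σ(broken) − Σ(formed) = 5316 − 5115 = +201 kJ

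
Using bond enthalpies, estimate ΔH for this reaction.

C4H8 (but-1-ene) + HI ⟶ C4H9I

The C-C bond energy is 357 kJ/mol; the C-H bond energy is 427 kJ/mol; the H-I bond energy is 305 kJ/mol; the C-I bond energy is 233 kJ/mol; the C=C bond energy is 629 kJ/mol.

Bonds broken (reactants):
  C-C: 2 × 357 = 714
  C-H: 8 × 427 = 3416
  C=C: 1 × 629 = 629
  H-I: 1 × 305 = 305
  Σ(broken) = 5064 kJ
Bonds formed (products):
  C-C: 3 × 357 = 1071
  C-H: 9 × 427 = 3843
  C-I: 1 × 233 = 233
  Σ(formed) = 5147 kJ
ΔH = Σ(broken) − Σ(formed) = 5064 − 5147 = −83 kJ

ΔH ≈ −83 kJ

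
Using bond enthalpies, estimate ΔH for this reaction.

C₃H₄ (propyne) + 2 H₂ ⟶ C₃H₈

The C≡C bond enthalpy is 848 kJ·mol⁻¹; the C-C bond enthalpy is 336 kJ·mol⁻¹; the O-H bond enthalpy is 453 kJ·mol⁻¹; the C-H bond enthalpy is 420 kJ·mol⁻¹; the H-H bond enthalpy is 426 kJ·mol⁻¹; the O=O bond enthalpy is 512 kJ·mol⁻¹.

Bonds broken (reactants):
  C≡C: 1 × 848 = 848
  C-C: 1 × 336 = 336
  C-H: 4 × 420 = 1680
  H-H: 2 × 426 = 852
  Σ(broken) = 3716 kJ
Bonds formed (products):
  C-C: 2 × 336 = 672
  C-H: 8 × 420 = 3360
  Σ(formed) = 4032 kJ
ΔH = Σ(broken) − Σ(formed) = 3716 − 4032 = −316 kJ

ΔH ≈ −316 kJ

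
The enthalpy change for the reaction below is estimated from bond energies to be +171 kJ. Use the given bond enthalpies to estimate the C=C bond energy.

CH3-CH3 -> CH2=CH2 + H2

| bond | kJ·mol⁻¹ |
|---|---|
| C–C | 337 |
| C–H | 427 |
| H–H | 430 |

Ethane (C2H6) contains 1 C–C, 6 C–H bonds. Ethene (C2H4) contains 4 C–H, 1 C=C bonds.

Let D be the C=C bond energy.
Σ(broken) = 1×337 + 6×427 = 2899
Σ(formed) = 4×427 + 1×D + 1×430 = 2138 + D
ΔH = Σ(broken) − Σ(formed) = (2899) − (2138 + D) = +761 − D
Setting this equal to +171 kJ gives D = 590 kJ/mol.

D(C=C) ≈ 590 kJ/mol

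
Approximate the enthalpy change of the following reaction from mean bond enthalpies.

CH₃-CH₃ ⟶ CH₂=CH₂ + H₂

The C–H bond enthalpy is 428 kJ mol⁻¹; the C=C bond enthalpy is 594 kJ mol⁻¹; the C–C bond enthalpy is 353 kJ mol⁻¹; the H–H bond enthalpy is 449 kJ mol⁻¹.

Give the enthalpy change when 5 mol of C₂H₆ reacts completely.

ΔH = +830 kJ

Bonds broken (reactants):
  C–C: 1 × 353 = 353
  C–H: 6 × 428 = 2568
  Σ(broken) = 2921 kJ
Bonds formed (products):
  C–H: 4 × 428 = 1712
  C=C: 1 × 594 = 594
  H–H: 1 × 449 = 449
  Σ(formed) = 2755 kJ
ΔH = Σ(broken) − Σ(formed) = 2921 − 2755 = +166 kJ
For 5× the reaction as written: 5 × (+166) = +830 kJ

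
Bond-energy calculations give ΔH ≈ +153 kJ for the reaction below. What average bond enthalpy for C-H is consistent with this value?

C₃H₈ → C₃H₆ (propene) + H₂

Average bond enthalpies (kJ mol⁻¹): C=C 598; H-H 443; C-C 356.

Let D be the C-H bond energy.
Σ(broken) = 2×356 + 8×D = 712 + 8D
Σ(formed) = 1×356 + 6×D + 1×598 + 1×443 = 1397 + 6D
ΔH = Σ(broken) − Σ(formed) = (712 + 8D) − (1397 + 6D) = −685 + 2D
Setting this equal to +153 kJ gives 2D = 838, so D = 419 kJ/mol.

D(C-H) ≈ 419 kJ/mol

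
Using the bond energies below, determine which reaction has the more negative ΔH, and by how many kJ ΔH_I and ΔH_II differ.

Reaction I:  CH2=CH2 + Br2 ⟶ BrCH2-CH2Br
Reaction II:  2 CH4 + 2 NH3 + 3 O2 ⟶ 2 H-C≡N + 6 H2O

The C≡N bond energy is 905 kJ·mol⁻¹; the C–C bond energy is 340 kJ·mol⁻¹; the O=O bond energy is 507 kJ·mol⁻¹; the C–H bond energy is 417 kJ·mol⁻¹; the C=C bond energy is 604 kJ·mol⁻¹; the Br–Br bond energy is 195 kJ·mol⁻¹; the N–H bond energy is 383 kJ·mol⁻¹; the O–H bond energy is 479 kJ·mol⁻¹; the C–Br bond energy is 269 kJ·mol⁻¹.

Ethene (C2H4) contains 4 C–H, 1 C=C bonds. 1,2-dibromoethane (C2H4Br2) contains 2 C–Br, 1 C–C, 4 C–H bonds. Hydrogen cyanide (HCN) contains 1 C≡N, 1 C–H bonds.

Reaction I:
  Bonds broken (reactants):
    Br–Br: 1 × 195 = 195
    C–H: 4 × 417 = 1668
    C=C: 1 × 604 = 604
    Σ(broken) = 2467 kJ
  Bonds formed (products):
    C–Br: 2 × 269 = 538
    C–C: 1 × 340 = 340
    C–H: 4 × 417 = 1668
    Σ(formed) = 2546 kJ
  ΔH_I = 2467 − 2546 = −79 kJ
Reaction II:
  Bonds broken (reactants):
    C–H: 8 × 417 = 3336
    N–H: 6 × 383 = 2298
    O=O: 3 × 507 = 1521
    Σ(broken) = 7155 kJ
  Bonds formed (products):
    C≡N: 2 × 905 = 1810
    C–H: 2 × 417 = 834
    O–H: 12 × 479 = 5748
    Σ(formed) = 8392 kJ
  ΔH_II = 7155 − 8392 = −1237 kJ
ΔH_I − ΔH_II = +1158 kJ, so reaction II has the more negative ΔH; |ΔH_I − ΔH_II| = 1158 kJ.

Reaction II, by 1158 kJ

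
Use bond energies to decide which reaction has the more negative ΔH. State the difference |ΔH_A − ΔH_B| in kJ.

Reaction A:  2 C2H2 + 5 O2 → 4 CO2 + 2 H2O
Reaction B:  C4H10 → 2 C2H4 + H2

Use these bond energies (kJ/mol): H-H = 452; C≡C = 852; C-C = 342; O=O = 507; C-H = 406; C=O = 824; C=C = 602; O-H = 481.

Reaction A, by 2835 kJ

Reaction A:
  Bonds broken (reactants):
    C≡C: 2 × 852 = 1704
    C-H: 4 × 406 = 1624
    O=O: 5 × 507 = 2535
    Σ(broken) = 5863 kJ
  Bonds formed (products):
    C=O: 8 × 824 = 6592
    O-H: 4 × 481 = 1924
    Σ(formed) = 8516 kJ
  ΔH_A = 5863 − 8516 = −2653 kJ
Reaction B:
  Bonds broken (reactants):
    C-C: 3 × 342 = 1026
    C-H: 10 × 406 = 4060
    Σ(broken) = 5086 kJ
  Bonds formed (products):
    C-H: 8 × 406 = 3248
    C=C: 2 × 602 = 1204
    H-H: 1 × 452 = 452
    Σ(formed) = 4904 kJ
  ΔH_B = 5086 − 4904 = +182 kJ
ΔH_A − ΔH_B = −2835 kJ, so reaction A has the more negative ΔH; |ΔH_A − ΔH_B| = 2835 kJ.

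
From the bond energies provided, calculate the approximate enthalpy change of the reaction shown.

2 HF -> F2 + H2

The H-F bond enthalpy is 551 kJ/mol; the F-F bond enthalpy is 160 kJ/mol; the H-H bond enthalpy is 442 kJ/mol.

Bonds broken (reactants):
  H-F: 2 × 551 = 1102
  Σ(broken) = 1102 kJ
Bonds formed (products):
  F-F: 1 × 160 = 160
  H-H: 1 × 442 = 442
  Σ(formed) = 602 kJ
ΔH = Σ(broken) − Σ(formed) = 1102 − 602 = +500 kJ

ΔH ≈ +500 kJ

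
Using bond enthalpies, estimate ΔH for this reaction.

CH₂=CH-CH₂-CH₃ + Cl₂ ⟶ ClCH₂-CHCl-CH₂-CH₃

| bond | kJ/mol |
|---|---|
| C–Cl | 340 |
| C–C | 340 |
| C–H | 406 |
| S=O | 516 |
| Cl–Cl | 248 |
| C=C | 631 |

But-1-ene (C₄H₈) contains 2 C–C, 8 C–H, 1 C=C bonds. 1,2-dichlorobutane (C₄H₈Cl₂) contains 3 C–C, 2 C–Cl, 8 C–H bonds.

Bonds broken (reactants):
  C–C: 2 × 340 = 680
  C–H: 8 × 406 = 3248
  C=C: 1 × 631 = 631
  Cl–Cl: 1 × 248 = 248
  Σ(broken) = 4807 kJ
Bonds formed (products):
  C–C: 3 × 340 = 1020
  C–Cl: 2 × 340 = 680
  C–H: 8 × 406 = 3248
  Σ(formed) = 4948 kJ
ΔH = Σ(broken) − Σ(formed) = 4807 − 4948 = −141 kJ

ΔH ≈ −141 kJ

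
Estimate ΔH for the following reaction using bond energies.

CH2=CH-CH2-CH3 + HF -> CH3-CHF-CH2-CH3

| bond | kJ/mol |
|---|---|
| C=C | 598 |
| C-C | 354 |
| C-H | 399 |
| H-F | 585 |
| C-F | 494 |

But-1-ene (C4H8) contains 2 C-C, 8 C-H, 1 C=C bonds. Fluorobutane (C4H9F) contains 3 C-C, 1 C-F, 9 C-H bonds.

ΔH ≈ −64 kJ

Bonds broken (reactants):
  C-C: 2 × 354 = 708
  C-H: 8 × 399 = 3192
  C=C: 1 × 598 = 598
  H-F: 1 × 585 = 585
  Σ(broken) = 5083 kJ
Bonds formed (products):
  C-C: 3 × 354 = 1062
  C-F: 1 × 494 = 494
  C-H: 9 × 399 = 3591
  Σ(formed) = 5147 kJ
ΔH = Σ(broken) − Σ(formed) = 5083 − 5147 = −64 kJ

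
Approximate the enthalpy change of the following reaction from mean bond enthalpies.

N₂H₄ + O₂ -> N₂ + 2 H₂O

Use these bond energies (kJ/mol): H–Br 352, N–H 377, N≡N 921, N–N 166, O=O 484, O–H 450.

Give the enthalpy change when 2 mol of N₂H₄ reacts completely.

Bonds broken (reactants):
  N–H: 4 × 377 = 1508
  N–N: 1 × 166 = 166
  O=O: 1 × 484 = 484
  Σ(broken) = 2158 kJ
Bonds formed (products):
  N≡N: 1 × 921 = 921
  O–H: 4 × 450 = 1800
  Σ(formed) = 2721 kJ
ΔH = Σ(broken) − Σ(formed) = 2158 − 2721 = −563 kJ
For 2× the reaction as written: 2 × (−563) = −1126 kJ

ΔH = −1126 kJ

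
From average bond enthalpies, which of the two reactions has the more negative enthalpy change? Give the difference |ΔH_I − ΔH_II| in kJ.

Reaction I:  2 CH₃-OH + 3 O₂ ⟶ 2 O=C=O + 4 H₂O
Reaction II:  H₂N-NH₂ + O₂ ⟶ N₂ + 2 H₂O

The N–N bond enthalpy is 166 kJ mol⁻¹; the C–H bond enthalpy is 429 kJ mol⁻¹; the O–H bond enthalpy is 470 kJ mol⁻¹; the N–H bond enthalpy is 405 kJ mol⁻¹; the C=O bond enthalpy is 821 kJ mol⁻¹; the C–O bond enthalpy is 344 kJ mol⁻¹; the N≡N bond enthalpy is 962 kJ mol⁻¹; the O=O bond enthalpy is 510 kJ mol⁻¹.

Reaction I, by 766 kJ

Reaction I:
  Bonds broken (reactants):
    C–H: 6 × 429 = 2574
    C–O: 2 × 344 = 688
    O–H: 2 × 470 = 940
    O=O: 3 × 510 = 1530
    Σ(broken) = 5732 kJ
  Bonds formed (products):
    C=O: 4 × 821 = 3284
    O–H: 8 × 470 = 3760
    Σ(formed) = 7044 kJ
  ΔH_I = 5732 − 7044 = −1312 kJ
Reaction II:
  Bonds broken (reactants):
    N–H: 4 × 405 = 1620
    N–N: 1 × 166 = 166
    O=O: 1 × 510 = 510
    Σ(broken) = 2296 kJ
  Bonds formed (products):
    N≡N: 1 × 962 = 962
    O–H: 4 × 470 = 1880
    Σ(formed) = 2842 kJ
  ΔH_II = 2296 − 2842 = −546 kJ
ΔH_I − ΔH_II = −766 kJ, so reaction I has the more negative ΔH; |ΔH_I − ΔH_II| = 766 kJ.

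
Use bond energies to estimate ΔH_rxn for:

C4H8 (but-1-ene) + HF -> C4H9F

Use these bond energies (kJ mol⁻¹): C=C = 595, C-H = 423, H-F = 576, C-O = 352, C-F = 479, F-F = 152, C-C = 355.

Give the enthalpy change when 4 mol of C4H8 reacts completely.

ΔH = −344 kJ

Bonds broken (reactants):
  C-C: 2 × 355 = 710
  C-H: 8 × 423 = 3384
  C=C: 1 × 595 = 595
  H-F: 1 × 576 = 576
  Σ(broken) = 5265 kJ
Bonds formed (products):
  C-C: 3 × 355 = 1065
  C-F: 1 × 479 = 479
  C-H: 9 × 423 = 3807
  Σ(formed) = 5351 kJ
ΔH = Σ(broken) − Σ(formed) = 5265 − 5351 = −86 kJ
For 4× the reaction as written: 4 × (−86) = −344 kJ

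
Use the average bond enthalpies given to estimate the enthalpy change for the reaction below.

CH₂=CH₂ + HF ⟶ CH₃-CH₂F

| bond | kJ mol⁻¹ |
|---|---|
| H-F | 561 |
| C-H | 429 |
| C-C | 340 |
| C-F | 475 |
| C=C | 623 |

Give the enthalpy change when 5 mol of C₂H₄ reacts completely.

ΔH = −300 kJ

Bonds broken (reactants):
  C-H: 4 × 429 = 1716
  C=C: 1 × 623 = 623
  H-F: 1 × 561 = 561
  Σ(broken) = 2900 kJ
Bonds formed (products):
  C-C: 1 × 340 = 340
  C-F: 1 × 475 = 475
  C-H: 5 × 429 = 2145
  Σ(formed) = 2960 kJ
ΔH = Σ(broken) − Σ(formed) = 2900 − 2960 = −60 kJ
For 5× the reaction as written: 5 × (−60) = −300 kJ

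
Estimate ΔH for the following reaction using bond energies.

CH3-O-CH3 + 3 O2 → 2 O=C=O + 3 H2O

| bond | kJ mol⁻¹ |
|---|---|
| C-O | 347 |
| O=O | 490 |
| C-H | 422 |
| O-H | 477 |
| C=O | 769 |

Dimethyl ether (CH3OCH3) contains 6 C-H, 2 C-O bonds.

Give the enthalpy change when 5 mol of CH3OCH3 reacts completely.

Bonds broken (reactants):
  C-H: 6 × 422 = 2532
  C-O: 2 × 347 = 694
  O=O: 3 × 490 = 1470
  Σ(broken) = 4696 kJ
Bonds formed (products):
  C=O: 4 × 769 = 3076
  O-H: 6 × 477 = 2862
  Σ(formed) = 5938 kJ
ΔH = Σ(broken) − Σ(formed) = 4696 − 5938 = −1242 kJ
For 5× the reaction as written: 5 × (−1242) = −6210 kJ

ΔH = −6210 kJ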